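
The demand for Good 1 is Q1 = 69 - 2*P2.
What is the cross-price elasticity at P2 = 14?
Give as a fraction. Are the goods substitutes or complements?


dQ1/dP2 = -2
At P2 = 14: Q1 = 69 - 2*14 = 41
Exy = (dQ1/dP2)(P2/Q1) = -2 * 14 / 41 = -28/41
Since Exy < 0, the goods are complements.

-28/41 (complements)


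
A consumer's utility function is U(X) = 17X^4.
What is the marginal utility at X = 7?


MU = dU/dX = 17*4*X^(4-1)
MU = 68*X^3
At X = 7:
MU = 68 * 7^3
MU = 68 * 343 = 23324

23324


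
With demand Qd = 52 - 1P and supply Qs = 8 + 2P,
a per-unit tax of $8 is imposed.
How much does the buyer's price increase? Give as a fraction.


With a per-unit tax, the buyer's price increase depends on relative slopes.
Supply slope: d = 2, Demand slope: b = 1
Buyer's price increase = d * tax / (b + d)
= 2 * 8 / (1 + 2)
= 16 / 3 = 16/3

16/3


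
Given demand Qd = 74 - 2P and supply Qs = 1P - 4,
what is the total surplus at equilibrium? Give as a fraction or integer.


Find equilibrium: 74 - 2P = 1P - 4
74 + 4 = 3P
P* = 78/3 = 26
Q* = 1*26 - 4 = 22
Inverse demand: P = 37 - Q/2, so P_max = 37
Inverse supply: P = 4 + Q/1, so P_min = 4
CS = (1/2) * 22 * (37 - 26) = 121
PS = (1/2) * 22 * (26 - 4) = 242
TS = CS + PS = 121 + 242 = 363

363


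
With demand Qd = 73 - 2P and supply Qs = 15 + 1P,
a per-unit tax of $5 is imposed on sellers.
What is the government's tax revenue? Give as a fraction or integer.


With tax on sellers, new supply: Qs' = 15 + 1(P - 5)
= 10 + 1P
New equilibrium quantity:
Q_new = 31
Tax revenue = tax * Q_new = 5 * 31 = 155

155


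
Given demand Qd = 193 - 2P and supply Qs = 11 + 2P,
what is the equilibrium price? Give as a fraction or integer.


At equilibrium, Qd = Qs.
193 - 2P = 11 + 2P
193 - 11 = 2P + 2P
182 = 4P
P* = 182/4 = 91/2

91/2


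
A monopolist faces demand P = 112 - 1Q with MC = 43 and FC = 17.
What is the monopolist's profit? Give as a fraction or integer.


MR = MC: 112 - 2Q = 43
Q* = 69/2
P* = 112 - 1*69/2 = 155/2
Profit = (P* - MC)*Q* - FC
= (155/2 - 43)*69/2 - 17
= 69/2*69/2 - 17
= 4761/4 - 17 = 4693/4

4693/4


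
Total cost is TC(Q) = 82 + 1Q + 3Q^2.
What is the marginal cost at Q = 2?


MC = dTC/dQ = 1 + 2*3*Q
At Q = 2:
MC = 1 + 6*2
MC = 1 + 12 = 13

13


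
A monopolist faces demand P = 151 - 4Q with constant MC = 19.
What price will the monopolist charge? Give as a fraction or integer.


MR = 151 - 8Q
Set MR = MC: 151 - 8Q = 19
Q* = 33/2
Substitute into demand:
P* = 151 - 4*33/2 = 85

85


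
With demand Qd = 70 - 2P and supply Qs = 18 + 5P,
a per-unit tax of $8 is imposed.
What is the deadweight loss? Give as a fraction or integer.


Pre-tax equilibrium quantity: Q* = 386/7
Post-tax equilibrium quantity: Q_tax = 306/7
Reduction in quantity: Q* - Q_tax = 80/7
DWL = (1/2) * tax * (Q* - Q_tax)
DWL = (1/2) * 8 * 80/7 = 320/7

320/7


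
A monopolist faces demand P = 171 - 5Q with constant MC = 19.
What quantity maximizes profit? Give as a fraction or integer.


TR = P*Q = (171 - 5Q)Q = 171Q - 5Q^2
MR = dTR/dQ = 171 - 10Q
Set MR = MC:
171 - 10Q = 19
152 = 10Q
Q* = 152/10 = 76/5

76/5


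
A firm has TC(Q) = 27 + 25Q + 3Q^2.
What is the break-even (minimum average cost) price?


AC(Q) = 27/Q + 25 + 3Q
To minimize: dAC/dQ = -27/Q^2 + 3 = 0
Q^2 = 27/3 = 9
Q* = 3
Min AC = 27/3 + 25 + 3*3
Min AC = 9 + 25 + 9 = 43

43


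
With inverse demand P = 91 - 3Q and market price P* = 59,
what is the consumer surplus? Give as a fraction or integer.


Maximum willingness to pay (at Q=0): P_max = 91
Quantity demanded at P* = 59:
Q* = (91 - 59)/3 = 32/3
CS = (1/2) * Q* * (P_max - P*)
CS = (1/2) * 32/3 * (91 - 59)
CS = (1/2) * 32/3 * 32 = 512/3

512/3


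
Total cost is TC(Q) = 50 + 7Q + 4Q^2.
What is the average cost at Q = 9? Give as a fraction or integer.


TC(9) = 50 + 7*9 + 4*9^2
TC(9) = 50 + 63 + 324 = 437
AC = TC/Q = 437/9 = 437/9

437/9


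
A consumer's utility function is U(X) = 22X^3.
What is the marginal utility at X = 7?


MU = dU/dX = 22*3*X^(3-1)
MU = 66*X^2
At X = 7:
MU = 66 * 7^2
MU = 66 * 49 = 3234

3234


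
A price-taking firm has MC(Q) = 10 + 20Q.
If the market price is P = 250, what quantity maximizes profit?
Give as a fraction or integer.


In perfect competition, profit is maximized where P = MC.
250 = 10 + 20Q
240 = 20Q
Q* = 240/20 = 12

12


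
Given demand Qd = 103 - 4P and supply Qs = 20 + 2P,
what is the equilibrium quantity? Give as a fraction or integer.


First find equilibrium price:
103 - 4P = 20 + 2P
P* = 83/6 = 83/6
Then substitute into demand:
Q* = 103 - 4 * 83/6 = 143/3

143/3


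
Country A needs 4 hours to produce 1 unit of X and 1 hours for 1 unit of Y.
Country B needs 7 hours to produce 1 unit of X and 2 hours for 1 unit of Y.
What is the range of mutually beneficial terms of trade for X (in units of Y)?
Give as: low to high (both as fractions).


Opportunity cost of X for Country A = hours_X / hours_Y = 4/1 = 4 units of Y
Opportunity cost of X for Country B = hours_X / hours_Y = 7/2 = 7/2 units of Y
Terms of trade must be between the two opportunity costs.
Range: 7/2 to 4

7/2 to 4


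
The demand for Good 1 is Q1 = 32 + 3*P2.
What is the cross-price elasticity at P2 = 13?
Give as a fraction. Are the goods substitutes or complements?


dQ1/dP2 = 3
At P2 = 13: Q1 = 32 + 3*13 = 71
Exy = (dQ1/dP2)(P2/Q1) = 3 * 13 / 71 = 39/71
Since Exy > 0, the goods are substitutes.

39/71 (substitutes)


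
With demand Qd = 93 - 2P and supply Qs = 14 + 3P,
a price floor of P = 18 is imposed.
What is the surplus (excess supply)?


At P = 18:
Qd = 93 - 2*18 = 57
Qs = 14 + 3*18 = 68
Surplus = Qs - Qd = 68 - 57 = 11

11


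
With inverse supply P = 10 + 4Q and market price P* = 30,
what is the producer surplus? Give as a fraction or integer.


Minimum supply price (at Q=0): P_min = 10
Quantity supplied at P* = 30:
Q* = (30 - 10)/4 = 5
PS = (1/2) * Q* * (P* - P_min)
PS = (1/2) * 5 * (30 - 10)
PS = (1/2) * 5 * 20 = 50

50


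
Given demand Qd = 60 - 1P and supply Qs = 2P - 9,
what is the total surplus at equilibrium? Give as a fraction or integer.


Find equilibrium: 60 - 1P = 2P - 9
60 + 9 = 3P
P* = 69/3 = 23
Q* = 2*23 - 9 = 37
Inverse demand: P = 60 - Q/1, so P_max = 60
Inverse supply: P = 9/2 + Q/2, so P_min = 9/2
CS = (1/2) * 37 * (60 - 23) = 1369/2
PS = (1/2) * 37 * (23 - 9/2) = 1369/4
TS = CS + PS = 1369/2 + 1369/4 = 4107/4

4107/4


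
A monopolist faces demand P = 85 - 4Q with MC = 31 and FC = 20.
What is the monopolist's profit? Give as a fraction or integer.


MR = MC: 85 - 8Q = 31
Q* = 27/4
P* = 85 - 4*27/4 = 58
Profit = (P* - MC)*Q* - FC
= (58 - 31)*27/4 - 20
= 27*27/4 - 20
= 729/4 - 20 = 649/4

649/4


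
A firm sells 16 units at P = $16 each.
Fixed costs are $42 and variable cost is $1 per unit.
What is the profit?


Total Revenue = P * Q = 16 * 16 = $256
Total Cost = FC + VC*Q = 42 + 1*16 = $58
Profit = TR - TC = 256 - 58 = $198

$198


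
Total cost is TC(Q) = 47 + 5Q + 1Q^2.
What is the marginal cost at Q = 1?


MC = dTC/dQ = 5 + 2*1*Q
At Q = 1:
MC = 5 + 2*1
MC = 5 + 2 = 7

7


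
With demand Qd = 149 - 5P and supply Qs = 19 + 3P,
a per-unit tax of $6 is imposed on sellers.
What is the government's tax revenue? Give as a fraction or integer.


With tax on sellers, new supply: Qs' = 19 + 3(P - 6)
= 1 + 3P
New equilibrium quantity:
Q_new = 113/2
Tax revenue = tax * Q_new = 6 * 113/2 = 339

339


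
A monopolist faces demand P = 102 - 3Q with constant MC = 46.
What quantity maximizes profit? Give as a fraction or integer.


TR = P*Q = (102 - 3Q)Q = 102Q - 3Q^2
MR = dTR/dQ = 102 - 6Q
Set MR = MC:
102 - 6Q = 46
56 = 6Q
Q* = 56/6 = 28/3

28/3


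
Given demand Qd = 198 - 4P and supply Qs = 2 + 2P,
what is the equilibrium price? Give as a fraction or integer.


At equilibrium, Qd = Qs.
198 - 4P = 2 + 2P
198 - 2 = 4P + 2P
196 = 6P
P* = 196/6 = 98/3

98/3


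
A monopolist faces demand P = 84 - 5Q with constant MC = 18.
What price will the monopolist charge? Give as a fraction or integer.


MR = 84 - 10Q
Set MR = MC: 84 - 10Q = 18
Q* = 33/5
Substitute into demand:
P* = 84 - 5*33/5 = 51

51


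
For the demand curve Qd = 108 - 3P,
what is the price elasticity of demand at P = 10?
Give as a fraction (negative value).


dQ/dP = -3
At P = 10: Q = 108 - 3*10 = 78
E = (dQ/dP)(P/Q) = (-3)(10/78) = -5/13

-5/13


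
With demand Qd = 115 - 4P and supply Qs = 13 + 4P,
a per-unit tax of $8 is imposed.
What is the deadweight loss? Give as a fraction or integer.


Pre-tax equilibrium quantity: Q* = 64
Post-tax equilibrium quantity: Q_tax = 48
Reduction in quantity: Q* - Q_tax = 16
DWL = (1/2) * tax * (Q* - Q_tax)
DWL = (1/2) * 8 * 16 = 64

64


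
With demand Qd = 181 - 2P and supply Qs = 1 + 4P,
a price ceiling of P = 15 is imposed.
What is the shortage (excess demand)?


At P = 15:
Qd = 181 - 2*15 = 151
Qs = 1 + 4*15 = 61
Shortage = Qd - Qs = 151 - 61 = 90

90


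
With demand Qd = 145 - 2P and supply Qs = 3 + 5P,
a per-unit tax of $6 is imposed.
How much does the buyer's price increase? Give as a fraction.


With a per-unit tax, the buyer's price increase depends on relative slopes.
Supply slope: d = 5, Demand slope: b = 2
Buyer's price increase = d * tax / (b + d)
= 5 * 6 / (2 + 5)
= 30 / 7 = 30/7

30/7


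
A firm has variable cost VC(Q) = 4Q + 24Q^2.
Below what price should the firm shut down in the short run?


AVC(Q) = VC(Q)/Q = 4 + 24Q
AVC is increasing in Q, so minimum AVC is at Q -> 0+.
Min AVC = 4
The firm should shut down if P < 4.

4


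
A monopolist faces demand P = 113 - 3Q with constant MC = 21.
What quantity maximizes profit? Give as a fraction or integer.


TR = P*Q = (113 - 3Q)Q = 113Q - 3Q^2
MR = dTR/dQ = 113 - 6Q
Set MR = MC:
113 - 6Q = 21
92 = 6Q
Q* = 92/6 = 46/3

46/3


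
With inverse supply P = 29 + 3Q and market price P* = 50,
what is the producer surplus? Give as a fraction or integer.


Minimum supply price (at Q=0): P_min = 29
Quantity supplied at P* = 50:
Q* = (50 - 29)/3 = 7
PS = (1/2) * Q* * (P* - P_min)
PS = (1/2) * 7 * (50 - 29)
PS = (1/2) * 7 * 21 = 147/2

147/2


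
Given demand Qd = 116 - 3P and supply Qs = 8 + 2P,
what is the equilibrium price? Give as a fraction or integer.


At equilibrium, Qd = Qs.
116 - 3P = 8 + 2P
116 - 8 = 3P + 2P
108 = 5P
P* = 108/5 = 108/5

108/5


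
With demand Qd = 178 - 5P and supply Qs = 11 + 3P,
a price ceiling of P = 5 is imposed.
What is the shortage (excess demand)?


At P = 5:
Qd = 178 - 5*5 = 153
Qs = 11 + 3*5 = 26
Shortage = Qd - Qs = 153 - 26 = 127

127


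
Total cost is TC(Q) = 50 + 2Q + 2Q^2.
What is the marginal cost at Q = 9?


MC = dTC/dQ = 2 + 2*2*Q
At Q = 9:
MC = 2 + 4*9
MC = 2 + 36 = 38

38


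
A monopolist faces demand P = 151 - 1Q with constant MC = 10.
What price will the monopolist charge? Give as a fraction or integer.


MR = 151 - 2Q
Set MR = MC: 151 - 2Q = 10
Q* = 141/2
Substitute into demand:
P* = 151 - 1*141/2 = 161/2

161/2


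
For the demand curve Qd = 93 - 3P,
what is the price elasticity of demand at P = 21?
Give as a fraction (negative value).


dQ/dP = -3
At P = 21: Q = 93 - 3*21 = 30
E = (dQ/dP)(P/Q) = (-3)(21/30) = -21/10

-21/10


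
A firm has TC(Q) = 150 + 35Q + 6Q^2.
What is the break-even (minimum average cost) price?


AC(Q) = 150/Q + 35 + 6Q
To minimize: dAC/dQ = -150/Q^2 + 6 = 0
Q^2 = 150/6 = 25
Q* = 5
Min AC = 150/5 + 35 + 6*5
Min AC = 30 + 35 + 30 = 95

95


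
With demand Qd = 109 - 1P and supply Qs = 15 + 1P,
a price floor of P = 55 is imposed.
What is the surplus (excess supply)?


At P = 55:
Qd = 109 - 1*55 = 54
Qs = 15 + 1*55 = 70
Surplus = Qs - Qd = 70 - 54 = 16

16


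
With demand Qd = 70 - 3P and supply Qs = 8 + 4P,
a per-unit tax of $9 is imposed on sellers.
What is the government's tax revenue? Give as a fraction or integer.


With tax on sellers, new supply: Qs' = 8 + 4(P - 9)
= 4P - 28
New equilibrium quantity:
Q_new = 28
Tax revenue = tax * Q_new = 9 * 28 = 252

252


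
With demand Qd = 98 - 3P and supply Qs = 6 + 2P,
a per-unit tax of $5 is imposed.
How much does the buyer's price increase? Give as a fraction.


With a per-unit tax, the buyer's price increase depends on relative slopes.
Supply slope: d = 2, Demand slope: b = 3
Buyer's price increase = d * tax / (b + d)
= 2 * 5 / (3 + 2)
= 10 / 5 = 2

2


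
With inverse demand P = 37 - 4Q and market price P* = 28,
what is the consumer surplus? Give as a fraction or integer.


Maximum willingness to pay (at Q=0): P_max = 37
Quantity demanded at P* = 28:
Q* = (37 - 28)/4 = 9/4
CS = (1/2) * Q* * (P_max - P*)
CS = (1/2) * 9/4 * (37 - 28)
CS = (1/2) * 9/4 * 9 = 81/8

81/8


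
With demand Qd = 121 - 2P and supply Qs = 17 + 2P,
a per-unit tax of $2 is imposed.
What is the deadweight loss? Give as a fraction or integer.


Pre-tax equilibrium quantity: Q* = 69
Post-tax equilibrium quantity: Q_tax = 67
Reduction in quantity: Q* - Q_tax = 2
DWL = (1/2) * tax * (Q* - Q_tax)
DWL = (1/2) * 2 * 2 = 2

2


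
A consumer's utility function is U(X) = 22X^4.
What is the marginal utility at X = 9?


MU = dU/dX = 22*4*X^(4-1)
MU = 88*X^3
At X = 9:
MU = 88 * 9^3
MU = 88 * 729 = 64152

64152


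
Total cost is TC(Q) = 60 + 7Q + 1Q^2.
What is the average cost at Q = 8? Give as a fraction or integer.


TC(8) = 60 + 7*8 + 1*8^2
TC(8) = 60 + 56 + 64 = 180
AC = TC/Q = 180/8 = 45/2

45/2


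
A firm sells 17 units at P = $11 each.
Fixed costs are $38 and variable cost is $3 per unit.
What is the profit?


Total Revenue = P * Q = 11 * 17 = $187
Total Cost = FC + VC*Q = 38 + 3*17 = $89
Profit = TR - TC = 187 - 89 = $98

$98


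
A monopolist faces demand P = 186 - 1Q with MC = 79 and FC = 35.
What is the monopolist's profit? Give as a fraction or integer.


MR = MC: 186 - 2Q = 79
Q* = 107/2
P* = 186 - 1*107/2 = 265/2
Profit = (P* - MC)*Q* - FC
= (265/2 - 79)*107/2 - 35
= 107/2*107/2 - 35
= 11449/4 - 35 = 11309/4

11309/4


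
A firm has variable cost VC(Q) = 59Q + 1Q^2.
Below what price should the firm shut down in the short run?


AVC(Q) = VC(Q)/Q = 59 + 1Q
AVC is increasing in Q, so minimum AVC is at Q -> 0+.
Min AVC = 59
The firm should shut down if P < 59.

59


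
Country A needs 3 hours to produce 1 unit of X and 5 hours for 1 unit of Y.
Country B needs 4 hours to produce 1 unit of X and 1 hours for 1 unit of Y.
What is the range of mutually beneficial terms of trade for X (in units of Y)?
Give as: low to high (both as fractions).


Opportunity cost of X for Country A = hours_X / hours_Y = 3/5 = 3/5 units of Y
Opportunity cost of X for Country B = hours_X / hours_Y = 4/1 = 4 units of Y
Terms of trade must be between the two opportunity costs.
Range: 3/5 to 4

3/5 to 4


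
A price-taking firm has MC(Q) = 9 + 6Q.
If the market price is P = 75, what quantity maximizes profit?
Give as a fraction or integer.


In perfect competition, profit is maximized where P = MC.
75 = 9 + 6Q
66 = 6Q
Q* = 66/6 = 11

11


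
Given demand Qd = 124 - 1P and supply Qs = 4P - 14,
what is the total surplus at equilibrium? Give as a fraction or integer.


Find equilibrium: 124 - 1P = 4P - 14
124 + 14 = 5P
P* = 138/5 = 138/5
Q* = 4*138/5 - 14 = 482/5
Inverse demand: P = 124 - Q/1, so P_max = 124
Inverse supply: P = 7/2 + Q/4, so P_min = 7/2
CS = (1/2) * 482/5 * (124 - 138/5) = 116162/25
PS = (1/2) * 482/5 * (138/5 - 7/2) = 58081/50
TS = CS + PS = 116162/25 + 58081/50 = 58081/10

58081/10


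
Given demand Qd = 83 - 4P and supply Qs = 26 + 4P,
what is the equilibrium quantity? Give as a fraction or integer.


First find equilibrium price:
83 - 4P = 26 + 4P
P* = 57/8 = 57/8
Then substitute into demand:
Q* = 83 - 4 * 57/8 = 109/2

109/2


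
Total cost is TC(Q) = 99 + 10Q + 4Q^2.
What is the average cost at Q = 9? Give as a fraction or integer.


TC(9) = 99 + 10*9 + 4*9^2
TC(9) = 99 + 90 + 324 = 513
AC = TC/Q = 513/9 = 57

57


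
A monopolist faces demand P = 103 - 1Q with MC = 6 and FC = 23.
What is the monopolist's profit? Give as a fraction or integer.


MR = MC: 103 - 2Q = 6
Q* = 97/2
P* = 103 - 1*97/2 = 109/2
Profit = (P* - MC)*Q* - FC
= (109/2 - 6)*97/2 - 23
= 97/2*97/2 - 23
= 9409/4 - 23 = 9317/4

9317/4


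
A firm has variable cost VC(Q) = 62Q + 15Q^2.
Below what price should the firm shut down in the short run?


AVC(Q) = VC(Q)/Q = 62 + 15Q
AVC is increasing in Q, so minimum AVC is at Q -> 0+.
Min AVC = 62
The firm should shut down if P < 62.

62


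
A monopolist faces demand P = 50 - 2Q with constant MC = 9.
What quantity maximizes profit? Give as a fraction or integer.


TR = P*Q = (50 - 2Q)Q = 50Q - 2Q^2
MR = dTR/dQ = 50 - 4Q
Set MR = MC:
50 - 4Q = 9
41 = 4Q
Q* = 41/4 = 41/4

41/4


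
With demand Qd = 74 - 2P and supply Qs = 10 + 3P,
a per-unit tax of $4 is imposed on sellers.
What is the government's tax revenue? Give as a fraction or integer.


With tax on sellers, new supply: Qs' = 10 + 3(P - 4)
= 3P - 2
New equilibrium quantity:
Q_new = 218/5
Tax revenue = tax * Q_new = 4 * 218/5 = 872/5

872/5


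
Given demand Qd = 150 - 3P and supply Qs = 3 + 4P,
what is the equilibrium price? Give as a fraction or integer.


At equilibrium, Qd = Qs.
150 - 3P = 3 + 4P
150 - 3 = 3P + 4P
147 = 7P
P* = 147/7 = 21

21


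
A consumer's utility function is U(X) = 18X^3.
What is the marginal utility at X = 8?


MU = dU/dX = 18*3*X^(3-1)
MU = 54*X^2
At X = 8:
MU = 54 * 8^2
MU = 54 * 64 = 3456

3456


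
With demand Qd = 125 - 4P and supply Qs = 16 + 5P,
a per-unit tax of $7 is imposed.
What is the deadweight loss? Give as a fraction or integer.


Pre-tax equilibrium quantity: Q* = 689/9
Post-tax equilibrium quantity: Q_tax = 61
Reduction in quantity: Q* - Q_tax = 140/9
DWL = (1/2) * tax * (Q* - Q_tax)
DWL = (1/2) * 7 * 140/9 = 490/9

490/9


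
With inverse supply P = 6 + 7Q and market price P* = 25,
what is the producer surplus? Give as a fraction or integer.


Minimum supply price (at Q=0): P_min = 6
Quantity supplied at P* = 25:
Q* = (25 - 6)/7 = 19/7
PS = (1/2) * Q* * (P* - P_min)
PS = (1/2) * 19/7 * (25 - 6)
PS = (1/2) * 19/7 * 19 = 361/14

361/14


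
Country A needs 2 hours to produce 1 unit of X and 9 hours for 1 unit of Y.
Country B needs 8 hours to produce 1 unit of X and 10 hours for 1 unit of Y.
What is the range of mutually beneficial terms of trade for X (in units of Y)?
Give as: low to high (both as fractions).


Opportunity cost of X for Country A = hours_X / hours_Y = 2/9 = 2/9 units of Y
Opportunity cost of X for Country B = hours_X / hours_Y = 8/10 = 4/5 units of Y
Terms of trade must be between the two opportunity costs.
Range: 2/9 to 4/5

2/9 to 4/5


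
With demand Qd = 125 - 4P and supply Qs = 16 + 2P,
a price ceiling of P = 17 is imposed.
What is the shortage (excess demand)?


At P = 17:
Qd = 125 - 4*17 = 57
Qs = 16 + 2*17 = 50
Shortage = Qd - Qs = 57 - 50 = 7

7


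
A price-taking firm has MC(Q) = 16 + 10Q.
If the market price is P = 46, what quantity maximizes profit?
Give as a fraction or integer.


In perfect competition, profit is maximized where P = MC.
46 = 16 + 10Q
30 = 10Q
Q* = 30/10 = 3

3


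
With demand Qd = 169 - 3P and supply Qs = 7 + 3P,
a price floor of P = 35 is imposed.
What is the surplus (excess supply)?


At P = 35:
Qd = 169 - 3*35 = 64
Qs = 7 + 3*35 = 112
Surplus = Qs - Qd = 112 - 64 = 48

48


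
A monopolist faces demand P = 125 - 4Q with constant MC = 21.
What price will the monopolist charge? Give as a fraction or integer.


MR = 125 - 8Q
Set MR = MC: 125 - 8Q = 21
Q* = 13
Substitute into demand:
P* = 125 - 4*13 = 73

73


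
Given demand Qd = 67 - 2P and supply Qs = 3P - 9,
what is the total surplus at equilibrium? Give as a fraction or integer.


Find equilibrium: 67 - 2P = 3P - 9
67 + 9 = 5P
P* = 76/5 = 76/5
Q* = 3*76/5 - 9 = 183/5
Inverse demand: P = 67/2 - Q/2, so P_max = 67/2
Inverse supply: P = 3 + Q/3, so P_min = 3
CS = (1/2) * 183/5 * (67/2 - 76/5) = 33489/100
PS = (1/2) * 183/5 * (76/5 - 3) = 11163/50
TS = CS + PS = 33489/100 + 11163/50 = 11163/20

11163/20


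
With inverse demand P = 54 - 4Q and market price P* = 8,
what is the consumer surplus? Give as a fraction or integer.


Maximum willingness to pay (at Q=0): P_max = 54
Quantity demanded at P* = 8:
Q* = (54 - 8)/4 = 23/2
CS = (1/2) * Q* * (P_max - P*)
CS = (1/2) * 23/2 * (54 - 8)
CS = (1/2) * 23/2 * 46 = 529/2

529/2


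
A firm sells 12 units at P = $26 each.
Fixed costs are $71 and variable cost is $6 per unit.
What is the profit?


Total Revenue = P * Q = 26 * 12 = $312
Total Cost = FC + VC*Q = 71 + 6*12 = $143
Profit = TR - TC = 312 - 143 = $169

$169


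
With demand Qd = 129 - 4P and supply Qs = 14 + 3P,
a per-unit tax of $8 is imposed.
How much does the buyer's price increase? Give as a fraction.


With a per-unit tax, the buyer's price increase depends on relative slopes.
Supply slope: d = 3, Demand slope: b = 4
Buyer's price increase = d * tax / (b + d)
= 3 * 8 / (4 + 3)
= 24 / 7 = 24/7

24/7


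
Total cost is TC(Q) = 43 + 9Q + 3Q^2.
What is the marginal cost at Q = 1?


MC = dTC/dQ = 9 + 2*3*Q
At Q = 1:
MC = 9 + 6*1
MC = 9 + 6 = 15

15


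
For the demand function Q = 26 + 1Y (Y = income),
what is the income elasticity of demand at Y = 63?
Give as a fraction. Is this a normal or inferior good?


dQ/dY = 1
At Y = 63: Q = 26 + 1*63 = 89
Ey = (dQ/dY)(Y/Q) = 1 * 63 / 89 = 63/89
Since Ey > 0, this is a normal good.

63/89 (normal good)


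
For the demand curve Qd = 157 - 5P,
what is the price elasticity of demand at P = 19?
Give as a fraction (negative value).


dQ/dP = -5
At P = 19: Q = 157 - 5*19 = 62
E = (dQ/dP)(P/Q) = (-5)(19/62) = -95/62

-95/62


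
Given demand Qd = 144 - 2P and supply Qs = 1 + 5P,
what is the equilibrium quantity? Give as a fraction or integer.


First find equilibrium price:
144 - 2P = 1 + 5P
P* = 143/7 = 143/7
Then substitute into demand:
Q* = 144 - 2 * 143/7 = 722/7

722/7


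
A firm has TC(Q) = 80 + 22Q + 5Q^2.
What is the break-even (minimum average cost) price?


AC(Q) = 80/Q + 22 + 5Q
To minimize: dAC/dQ = -80/Q^2 + 5 = 0
Q^2 = 80/5 = 16
Q* = 4
Min AC = 80/4 + 22 + 5*4
Min AC = 20 + 22 + 20 = 62

62


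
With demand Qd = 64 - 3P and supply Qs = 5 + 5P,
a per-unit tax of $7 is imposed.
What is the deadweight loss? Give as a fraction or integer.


Pre-tax equilibrium quantity: Q* = 335/8
Post-tax equilibrium quantity: Q_tax = 115/4
Reduction in quantity: Q* - Q_tax = 105/8
DWL = (1/2) * tax * (Q* - Q_tax)
DWL = (1/2) * 7 * 105/8 = 735/16

735/16


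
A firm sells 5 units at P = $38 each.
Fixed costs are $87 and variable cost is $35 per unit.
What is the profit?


Total Revenue = P * Q = 38 * 5 = $190
Total Cost = FC + VC*Q = 87 + 35*5 = $262
Profit = TR - TC = 190 - 262 = $-72

$-72


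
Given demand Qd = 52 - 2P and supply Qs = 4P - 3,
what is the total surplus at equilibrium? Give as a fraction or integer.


Find equilibrium: 52 - 2P = 4P - 3
52 + 3 = 6P
P* = 55/6 = 55/6
Q* = 4*55/6 - 3 = 101/3
Inverse demand: P = 26 - Q/2, so P_max = 26
Inverse supply: P = 3/4 + Q/4, so P_min = 3/4
CS = (1/2) * 101/3 * (26 - 55/6) = 10201/36
PS = (1/2) * 101/3 * (55/6 - 3/4) = 10201/72
TS = CS + PS = 10201/36 + 10201/72 = 10201/24

10201/24


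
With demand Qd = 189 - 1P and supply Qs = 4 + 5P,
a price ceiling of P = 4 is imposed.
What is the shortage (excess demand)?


At P = 4:
Qd = 189 - 1*4 = 185
Qs = 4 + 5*4 = 24
Shortage = Qd - Qs = 185 - 24 = 161

161


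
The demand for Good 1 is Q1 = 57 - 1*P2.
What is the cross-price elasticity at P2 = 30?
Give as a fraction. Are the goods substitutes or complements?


dQ1/dP2 = -1
At P2 = 30: Q1 = 57 - 1*30 = 27
Exy = (dQ1/dP2)(P2/Q1) = -1 * 30 / 27 = -10/9
Since Exy < 0, the goods are complements.

-10/9 (complements)


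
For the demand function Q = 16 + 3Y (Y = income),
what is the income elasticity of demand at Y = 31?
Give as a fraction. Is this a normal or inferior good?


dQ/dY = 3
At Y = 31: Q = 16 + 3*31 = 109
Ey = (dQ/dY)(Y/Q) = 3 * 31 / 109 = 93/109
Since Ey > 0, this is a normal good.

93/109 (normal good)


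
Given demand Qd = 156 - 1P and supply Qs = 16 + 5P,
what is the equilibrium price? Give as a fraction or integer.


At equilibrium, Qd = Qs.
156 - 1P = 16 + 5P
156 - 16 = 1P + 5P
140 = 6P
P* = 140/6 = 70/3

70/3


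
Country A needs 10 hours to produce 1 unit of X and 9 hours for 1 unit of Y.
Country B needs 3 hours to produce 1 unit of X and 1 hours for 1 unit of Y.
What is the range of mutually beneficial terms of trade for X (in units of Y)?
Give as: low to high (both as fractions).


Opportunity cost of X for Country A = hours_X / hours_Y = 10/9 = 10/9 units of Y
Opportunity cost of X for Country B = hours_X / hours_Y = 3/1 = 3 units of Y
Terms of trade must be between the two opportunity costs.
Range: 10/9 to 3

10/9 to 3


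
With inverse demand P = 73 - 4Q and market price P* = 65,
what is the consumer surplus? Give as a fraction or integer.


Maximum willingness to pay (at Q=0): P_max = 73
Quantity demanded at P* = 65:
Q* = (73 - 65)/4 = 2
CS = (1/2) * Q* * (P_max - P*)
CS = (1/2) * 2 * (73 - 65)
CS = (1/2) * 2 * 8 = 8

8


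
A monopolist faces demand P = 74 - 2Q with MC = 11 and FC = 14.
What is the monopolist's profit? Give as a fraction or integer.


MR = MC: 74 - 4Q = 11
Q* = 63/4
P* = 74 - 2*63/4 = 85/2
Profit = (P* - MC)*Q* - FC
= (85/2 - 11)*63/4 - 14
= 63/2*63/4 - 14
= 3969/8 - 14 = 3857/8

3857/8


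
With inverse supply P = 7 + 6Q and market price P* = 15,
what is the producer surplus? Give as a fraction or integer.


Minimum supply price (at Q=0): P_min = 7
Quantity supplied at P* = 15:
Q* = (15 - 7)/6 = 4/3
PS = (1/2) * Q* * (P* - P_min)
PS = (1/2) * 4/3 * (15 - 7)
PS = (1/2) * 4/3 * 8 = 16/3

16/3


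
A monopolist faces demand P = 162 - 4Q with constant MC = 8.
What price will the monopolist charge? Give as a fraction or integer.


MR = 162 - 8Q
Set MR = MC: 162 - 8Q = 8
Q* = 77/4
Substitute into demand:
P* = 162 - 4*77/4 = 85

85


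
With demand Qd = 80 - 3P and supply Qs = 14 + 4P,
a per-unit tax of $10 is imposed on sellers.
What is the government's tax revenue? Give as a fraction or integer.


With tax on sellers, new supply: Qs' = 14 + 4(P - 10)
= 4P - 26
New equilibrium quantity:
Q_new = 242/7
Tax revenue = tax * Q_new = 10 * 242/7 = 2420/7

2420/7


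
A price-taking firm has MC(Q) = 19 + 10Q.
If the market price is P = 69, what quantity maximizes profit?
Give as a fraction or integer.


In perfect competition, profit is maximized where P = MC.
69 = 19 + 10Q
50 = 10Q
Q* = 50/10 = 5

5


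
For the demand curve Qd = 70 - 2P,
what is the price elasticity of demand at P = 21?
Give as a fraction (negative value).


dQ/dP = -2
At P = 21: Q = 70 - 2*21 = 28
E = (dQ/dP)(P/Q) = (-2)(21/28) = -3/2

-3/2


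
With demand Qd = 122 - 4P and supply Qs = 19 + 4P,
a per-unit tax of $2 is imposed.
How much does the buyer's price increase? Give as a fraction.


With a per-unit tax, the buyer's price increase depends on relative slopes.
Supply slope: d = 4, Demand slope: b = 4
Buyer's price increase = d * tax / (b + d)
= 4 * 2 / (4 + 4)
= 8 / 8 = 1

1


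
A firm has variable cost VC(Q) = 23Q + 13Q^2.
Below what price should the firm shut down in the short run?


AVC(Q) = VC(Q)/Q = 23 + 13Q
AVC is increasing in Q, so minimum AVC is at Q -> 0+.
Min AVC = 23
The firm should shut down if P < 23.

23


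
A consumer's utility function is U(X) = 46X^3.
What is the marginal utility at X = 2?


MU = dU/dX = 46*3*X^(3-1)
MU = 138*X^2
At X = 2:
MU = 138 * 2^2
MU = 138 * 4 = 552

552


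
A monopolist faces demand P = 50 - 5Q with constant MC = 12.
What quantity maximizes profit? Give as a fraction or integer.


TR = P*Q = (50 - 5Q)Q = 50Q - 5Q^2
MR = dTR/dQ = 50 - 10Q
Set MR = MC:
50 - 10Q = 12
38 = 10Q
Q* = 38/10 = 19/5

19/5


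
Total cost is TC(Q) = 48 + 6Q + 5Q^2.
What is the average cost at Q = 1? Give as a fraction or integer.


TC(1) = 48 + 6*1 + 5*1^2
TC(1) = 48 + 6 + 5 = 59
AC = TC/Q = 59/1 = 59

59


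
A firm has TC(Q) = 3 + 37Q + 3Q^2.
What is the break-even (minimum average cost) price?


AC(Q) = 3/Q + 37 + 3Q
To minimize: dAC/dQ = -3/Q^2 + 3 = 0
Q^2 = 3/3 = 1
Q* = 1
Min AC = 3/1 + 37 + 3*1
Min AC = 3 + 37 + 3 = 43

43


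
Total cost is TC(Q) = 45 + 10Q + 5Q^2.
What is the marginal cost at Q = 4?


MC = dTC/dQ = 10 + 2*5*Q
At Q = 4:
MC = 10 + 10*4
MC = 10 + 40 = 50

50


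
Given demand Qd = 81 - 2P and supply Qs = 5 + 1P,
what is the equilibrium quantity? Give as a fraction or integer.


First find equilibrium price:
81 - 2P = 5 + 1P
P* = 76/3 = 76/3
Then substitute into demand:
Q* = 81 - 2 * 76/3 = 91/3

91/3


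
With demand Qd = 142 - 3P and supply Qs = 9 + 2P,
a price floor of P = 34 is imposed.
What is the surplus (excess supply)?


At P = 34:
Qd = 142 - 3*34 = 40
Qs = 9 + 2*34 = 77
Surplus = Qs - Qd = 77 - 40 = 37

37


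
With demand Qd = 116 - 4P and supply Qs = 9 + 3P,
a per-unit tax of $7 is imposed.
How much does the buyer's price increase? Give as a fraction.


With a per-unit tax, the buyer's price increase depends on relative slopes.
Supply slope: d = 3, Demand slope: b = 4
Buyer's price increase = d * tax / (b + d)
= 3 * 7 / (4 + 3)
= 21 / 7 = 3

3


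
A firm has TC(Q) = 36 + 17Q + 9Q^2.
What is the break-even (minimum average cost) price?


AC(Q) = 36/Q + 17 + 9Q
To minimize: dAC/dQ = -36/Q^2 + 9 = 0
Q^2 = 36/9 = 4
Q* = 2
Min AC = 36/2 + 17 + 9*2
Min AC = 18 + 17 + 18 = 53

53


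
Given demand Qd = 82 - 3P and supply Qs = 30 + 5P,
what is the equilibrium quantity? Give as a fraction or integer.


First find equilibrium price:
82 - 3P = 30 + 5P
P* = 52/8 = 13/2
Then substitute into demand:
Q* = 82 - 3 * 13/2 = 125/2

125/2


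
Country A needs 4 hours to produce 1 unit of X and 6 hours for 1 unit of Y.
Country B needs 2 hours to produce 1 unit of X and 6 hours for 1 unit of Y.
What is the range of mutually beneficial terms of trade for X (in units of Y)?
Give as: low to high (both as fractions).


Opportunity cost of X for Country A = hours_X / hours_Y = 4/6 = 2/3 units of Y
Opportunity cost of X for Country B = hours_X / hours_Y = 2/6 = 1/3 units of Y
Terms of trade must be between the two opportunity costs.
Range: 1/3 to 2/3

1/3 to 2/3


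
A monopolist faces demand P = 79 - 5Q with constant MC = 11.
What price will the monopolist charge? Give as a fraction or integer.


MR = 79 - 10Q
Set MR = MC: 79 - 10Q = 11
Q* = 34/5
Substitute into demand:
P* = 79 - 5*34/5 = 45

45


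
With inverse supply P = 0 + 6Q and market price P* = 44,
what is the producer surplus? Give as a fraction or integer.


Minimum supply price (at Q=0): P_min = 0
Quantity supplied at P* = 44:
Q* = (44 - 0)/6 = 22/3
PS = (1/2) * Q* * (P* - P_min)
PS = (1/2) * 22/3 * (44 - 0)
PS = (1/2) * 22/3 * 44 = 484/3

484/3


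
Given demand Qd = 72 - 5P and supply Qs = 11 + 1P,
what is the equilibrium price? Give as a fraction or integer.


At equilibrium, Qd = Qs.
72 - 5P = 11 + 1P
72 - 11 = 5P + 1P
61 = 6P
P* = 61/6 = 61/6

61/6


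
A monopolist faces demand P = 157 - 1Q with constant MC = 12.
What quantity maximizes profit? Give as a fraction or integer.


TR = P*Q = (157 - 1Q)Q = 157Q - 1Q^2
MR = dTR/dQ = 157 - 2Q
Set MR = MC:
157 - 2Q = 12
145 = 2Q
Q* = 145/2 = 145/2

145/2


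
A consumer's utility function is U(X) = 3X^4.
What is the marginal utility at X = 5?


MU = dU/dX = 3*4*X^(4-1)
MU = 12*X^3
At X = 5:
MU = 12 * 5^3
MU = 12 * 125 = 1500

1500


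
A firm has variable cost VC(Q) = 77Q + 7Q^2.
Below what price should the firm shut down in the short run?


AVC(Q) = VC(Q)/Q = 77 + 7Q
AVC is increasing in Q, so minimum AVC is at Q -> 0+.
Min AVC = 77
The firm should shut down if P < 77.

77


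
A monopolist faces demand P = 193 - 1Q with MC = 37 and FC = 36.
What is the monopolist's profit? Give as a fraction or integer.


MR = MC: 193 - 2Q = 37
Q* = 78
P* = 193 - 1*78 = 115
Profit = (P* - MC)*Q* - FC
= (115 - 37)*78 - 36
= 78*78 - 36
= 6084 - 36 = 6048

6048


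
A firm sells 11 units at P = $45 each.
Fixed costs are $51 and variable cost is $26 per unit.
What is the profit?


Total Revenue = P * Q = 45 * 11 = $495
Total Cost = FC + VC*Q = 51 + 26*11 = $337
Profit = TR - TC = 495 - 337 = $158

$158


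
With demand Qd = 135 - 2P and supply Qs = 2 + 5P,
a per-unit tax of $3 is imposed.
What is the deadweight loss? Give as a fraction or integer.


Pre-tax equilibrium quantity: Q* = 97
Post-tax equilibrium quantity: Q_tax = 649/7
Reduction in quantity: Q* - Q_tax = 30/7
DWL = (1/2) * tax * (Q* - Q_tax)
DWL = (1/2) * 3 * 30/7 = 45/7

45/7


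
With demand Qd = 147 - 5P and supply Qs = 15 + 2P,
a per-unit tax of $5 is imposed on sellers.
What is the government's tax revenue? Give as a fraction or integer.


With tax on sellers, new supply: Qs' = 15 + 2(P - 5)
= 5 + 2P
New equilibrium quantity:
Q_new = 319/7
Tax revenue = tax * Q_new = 5 * 319/7 = 1595/7

1595/7


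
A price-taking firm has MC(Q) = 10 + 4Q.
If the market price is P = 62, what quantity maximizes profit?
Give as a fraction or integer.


In perfect competition, profit is maximized where P = MC.
62 = 10 + 4Q
52 = 4Q
Q* = 52/4 = 13

13


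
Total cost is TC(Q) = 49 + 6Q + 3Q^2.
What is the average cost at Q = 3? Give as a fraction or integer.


TC(3) = 49 + 6*3 + 3*3^2
TC(3) = 49 + 18 + 27 = 94
AC = TC/Q = 94/3 = 94/3

94/3


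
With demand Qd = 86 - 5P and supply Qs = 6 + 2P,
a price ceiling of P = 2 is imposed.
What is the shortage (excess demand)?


At P = 2:
Qd = 86 - 5*2 = 76
Qs = 6 + 2*2 = 10
Shortage = Qd - Qs = 76 - 10 = 66

66


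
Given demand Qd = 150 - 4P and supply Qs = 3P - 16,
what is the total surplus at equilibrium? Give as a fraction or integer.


Find equilibrium: 150 - 4P = 3P - 16
150 + 16 = 7P
P* = 166/7 = 166/7
Q* = 3*166/7 - 16 = 386/7
Inverse demand: P = 75/2 - Q/4, so P_max = 75/2
Inverse supply: P = 16/3 + Q/3, so P_min = 16/3
CS = (1/2) * 386/7 * (75/2 - 166/7) = 37249/98
PS = (1/2) * 386/7 * (166/7 - 16/3) = 74498/147
TS = CS + PS = 37249/98 + 74498/147 = 37249/42

37249/42


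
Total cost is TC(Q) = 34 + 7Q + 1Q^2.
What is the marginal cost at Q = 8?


MC = dTC/dQ = 7 + 2*1*Q
At Q = 8:
MC = 7 + 2*8
MC = 7 + 16 = 23

23


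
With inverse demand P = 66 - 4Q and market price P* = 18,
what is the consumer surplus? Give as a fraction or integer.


Maximum willingness to pay (at Q=0): P_max = 66
Quantity demanded at P* = 18:
Q* = (66 - 18)/4 = 12
CS = (1/2) * Q* * (P_max - P*)
CS = (1/2) * 12 * (66 - 18)
CS = (1/2) * 12 * 48 = 288

288


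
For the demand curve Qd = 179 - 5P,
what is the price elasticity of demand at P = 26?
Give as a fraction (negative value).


dQ/dP = -5
At P = 26: Q = 179 - 5*26 = 49
E = (dQ/dP)(P/Q) = (-5)(26/49) = -130/49

-130/49


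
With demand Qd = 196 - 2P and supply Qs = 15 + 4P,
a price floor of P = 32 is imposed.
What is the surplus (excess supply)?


At P = 32:
Qd = 196 - 2*32 = 132
Qs = 15 + 4*32 = 143
Surplus = Qs - Qd = 143 - 132 = 11

11


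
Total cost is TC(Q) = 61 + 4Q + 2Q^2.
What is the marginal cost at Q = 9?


MC = dTC/dQ = 4 + 2*2*Q
At Q = 9:
MC = 4 + 4*9
MC = 4 + 36 = 40

40


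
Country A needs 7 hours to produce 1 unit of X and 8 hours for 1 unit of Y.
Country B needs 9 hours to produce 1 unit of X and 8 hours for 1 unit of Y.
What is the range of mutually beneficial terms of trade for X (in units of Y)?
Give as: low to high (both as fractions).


Opportunity cost of X for Country A = hours_X / hours_Y = 7/8 = 7/8 units of Y
Opportunity cost of X for Country B = hours_X / hours_Y = 9/8 = 9/8 units of Y
Terms of trade must be between the two opportunity costs.
Range: 7/8 to 9/8

7/8 to 9/8


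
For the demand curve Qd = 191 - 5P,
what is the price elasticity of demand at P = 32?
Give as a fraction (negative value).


dQ/dP = -5
At P = 32: Q = 191 - 5*32 = 31
E = (dQ/dP)(P/Q) = (-5)(32/31) = -160/31

-160/31


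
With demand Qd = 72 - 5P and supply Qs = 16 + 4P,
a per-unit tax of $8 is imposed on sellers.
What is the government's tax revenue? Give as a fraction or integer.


With tax on sellers, new supply: Qs' = 16 + 4(P - 8)
= 4P - 16
New equilibrium quantity:
Q_new = 208/9
Tax revenue = tax * Q_new = 8 * 208/9 = 1664/9

1664/9


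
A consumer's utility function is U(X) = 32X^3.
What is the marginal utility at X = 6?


MU = dU/dX = 32*3*X^(3-1)
MU = 96*X^2
At X = 6:
MU = 96 * 6^2
MU = 96 * 36 = 3456

3456


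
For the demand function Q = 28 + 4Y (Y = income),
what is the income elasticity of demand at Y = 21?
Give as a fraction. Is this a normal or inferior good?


dQ/dY = 4
At Y = 21: Q = 28 + 4*21 = 112
Ey = (dQ/dY)(Y/Q) = 4 * 21 / 112 = 3/4
Since Ey > 0, this is a normal good.

3/4 (normal good)


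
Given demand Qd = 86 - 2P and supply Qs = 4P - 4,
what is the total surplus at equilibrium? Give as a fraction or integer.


Find equilibrium: 86 - 2P = 4P - 4
86 + 4 = 6P
P* = 90/6 = 15
Q* = 4*15 - 4 = 56
Inverse demand: P = 43 - Q/2, so P_max = 43
Inverse supply: P = 1 + Q/4, so P_min = 1
CS = (1/2) * 56 * (43 - 15) = 784
PS = (1/2) * 56 * (15 - 1) = 392
TS = CS + PS = 784 + 392 = 1176

1176


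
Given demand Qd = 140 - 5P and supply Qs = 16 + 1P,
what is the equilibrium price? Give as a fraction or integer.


At equilibrium, Qd = Qs.
140 - 5P = 16 + 1P
140 - 16 = 5P + 1P
124 = 6P
P* = 124/6 = 62/3

62/3


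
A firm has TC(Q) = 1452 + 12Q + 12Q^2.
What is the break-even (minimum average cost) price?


AC(Q) = 1452/Q + 12 + 12Q
To minimize: dAC/dQ = -1452/Q^2 + 12 = 0
Q^2 = 1452/12 = 121
Q* = 11
Min AC = 1452/11 + 12 + 12*11
Min AC = 132 + 12 + 132 = 276

276


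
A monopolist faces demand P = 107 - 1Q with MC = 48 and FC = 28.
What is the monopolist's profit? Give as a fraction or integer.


MR = MC: 107 - 2Q = 48
Q* = 59/2
P* = 107 - 1*59/2 = 155/2
Profit = (P* - MC)*Q* - FC
= (155/2 - 48)*59/2 - 28
= 59/2*59/2 - 28
= 3481/4 - 28 = 3369/4

3369/4


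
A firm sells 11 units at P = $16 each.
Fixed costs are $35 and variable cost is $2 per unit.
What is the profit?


Total Revenue = P * Q = 16 * 11 = $176
Total Cost = FC + VC*Q = 35 + 2*11 = $57
Profit = TR - TC = 176 - 57 = $119

$119


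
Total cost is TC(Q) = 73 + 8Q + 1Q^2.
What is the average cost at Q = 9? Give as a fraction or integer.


TC(9) = 73 + 8*9 + 1*9^2
TC(9) = 73 + 72 + 81 = 226
AC = TC/Q = 226/9 = 226/9

226/9


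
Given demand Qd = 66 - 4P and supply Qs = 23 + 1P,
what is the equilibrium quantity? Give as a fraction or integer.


First find equilibrium price:
66 - 4P = 23 + 1P
P* = 43/5 = 43/5
Then substitute into demand:
Q* = 66 - 4 * 43/5 = 158/5

158/5


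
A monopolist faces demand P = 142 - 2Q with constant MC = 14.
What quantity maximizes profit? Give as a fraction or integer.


TR = P*Q = (142 - 2Q)Q = 142Q - 2Q^2
MR = dTR/dQ = 142 - 4Q
Set MR = MC:
142 - 4Q = 14
128 = 4Q
Q* = 128/4 = 32

32


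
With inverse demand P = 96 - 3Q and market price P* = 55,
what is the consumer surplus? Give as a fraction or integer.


Maximum willingness to pay (at Q=0): P_max = 96
Quantity demanded at P* = 55:
Q* = (96 - 55)/3 = 41/3
CS = (1/2) * Q* * (P_max - P*)
CS = (1/2) * 41/3 * (96 - 55)
CS = (1/2) * 41/3 * 41 = 1681/6

1681/6


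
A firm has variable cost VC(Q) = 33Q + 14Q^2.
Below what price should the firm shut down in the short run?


AVC(Q) = VC(Q)/Q = 33 + 14Q
AVC is increasing in Q, so minimum AVC is at Q -> 0+.
Min AVC = 33
The firm should shut down if P < 33.

33


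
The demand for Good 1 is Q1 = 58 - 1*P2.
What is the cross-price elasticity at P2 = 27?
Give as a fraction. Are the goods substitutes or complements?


dQ1/dP2 = -1
At P2 = 27: Q1 = 58 - 1*27 = 31
Exy = (dQ1/dP2)(P2/Q1) = -1 * 27 / 31 = -27/31
Since Exy < 0, the goods are complements.

-27/31 (complements)


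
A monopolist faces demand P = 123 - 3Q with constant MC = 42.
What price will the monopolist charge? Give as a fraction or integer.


MR = 123 - 6Q
Set MR = MC: 123 - 6Q = 42
Q* = 27/2
Substitute into demand:
P* = 123 - 3*27/2 = 165/2

165/2
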